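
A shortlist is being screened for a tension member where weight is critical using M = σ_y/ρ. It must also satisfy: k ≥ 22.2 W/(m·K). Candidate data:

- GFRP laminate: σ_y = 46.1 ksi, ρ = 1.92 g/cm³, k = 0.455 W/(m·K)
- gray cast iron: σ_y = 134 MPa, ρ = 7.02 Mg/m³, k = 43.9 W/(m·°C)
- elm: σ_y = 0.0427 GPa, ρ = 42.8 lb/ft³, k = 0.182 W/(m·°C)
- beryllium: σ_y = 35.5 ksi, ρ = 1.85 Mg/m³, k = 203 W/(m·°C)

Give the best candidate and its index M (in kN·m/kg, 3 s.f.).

beryllium, M = 132 kN·m/kg

Screen on constraints: k ≥ 22.2 W/(m·K). Survivors: gray cast iron, beryllium.
Putting every candidate on a common basis:
  gray cast iron: σ_y = 134.0 MPa, ρ = 7020 kg/m³
  beryllium: σ_y = 244.8 MPa, ρ = 1850 kg/m³
  beryllium: M = 132 kN·m/kg
  gray cast iron: M = 19.1 kN·m/kg
Highest index: beryllium.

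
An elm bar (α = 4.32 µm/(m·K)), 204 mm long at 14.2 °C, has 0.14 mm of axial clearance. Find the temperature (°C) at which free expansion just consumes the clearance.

173 °C

α·L₀·ΔT = 0.14 mm ⇒ ΔT = 0.14 / (4.32×10⁻⁶ × 204.0) = 158.9 K.
T = 14.2 + 158.9 = 173.1 °C.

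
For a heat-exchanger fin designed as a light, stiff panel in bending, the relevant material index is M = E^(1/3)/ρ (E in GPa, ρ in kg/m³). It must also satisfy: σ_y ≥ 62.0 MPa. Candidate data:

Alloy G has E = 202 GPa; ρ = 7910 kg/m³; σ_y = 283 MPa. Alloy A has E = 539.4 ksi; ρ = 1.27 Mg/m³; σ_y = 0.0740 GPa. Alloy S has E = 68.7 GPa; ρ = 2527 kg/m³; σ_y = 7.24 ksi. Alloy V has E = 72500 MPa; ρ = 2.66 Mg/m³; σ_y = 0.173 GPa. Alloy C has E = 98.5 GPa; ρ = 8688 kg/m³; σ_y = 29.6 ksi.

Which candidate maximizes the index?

alloy V

Screen on constraints: σ_y ≥ 62.0 MPa. Survivors: alloy G, alloy A, alloy V, alloy C.
In SI units:
  alloy G: E = 202.0 GPa, ρ = 7910 kg/m³
  alloy A: E = 3.719 GPa, ρ = 1270 kg/m³
  alloy V: E = 72.50 GPa, ρ = 2660 kg/m³
  alloy C: E = 98.50 GPa, ρ = 8688 kg/m³
  alloy V: M = 1.57×10⁻³
  alloy A: M = 1.22×10⁻³
  alloy G: M = 0.742×10⁻³
  alloy C: M = 0.532×10⁻³
The maximum is for alloy V.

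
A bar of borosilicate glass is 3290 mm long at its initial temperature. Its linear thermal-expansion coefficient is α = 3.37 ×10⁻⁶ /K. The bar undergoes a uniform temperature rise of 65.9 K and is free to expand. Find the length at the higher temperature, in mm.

ΔL = α·L₀·ΔT = 3.37×10⁻⁶ × 3290 mm × 65.90 K = 0.731 mm.
L = L₀ + ΔL = 3290 + 0.731 = 3290.7 mm.

3290.7 mm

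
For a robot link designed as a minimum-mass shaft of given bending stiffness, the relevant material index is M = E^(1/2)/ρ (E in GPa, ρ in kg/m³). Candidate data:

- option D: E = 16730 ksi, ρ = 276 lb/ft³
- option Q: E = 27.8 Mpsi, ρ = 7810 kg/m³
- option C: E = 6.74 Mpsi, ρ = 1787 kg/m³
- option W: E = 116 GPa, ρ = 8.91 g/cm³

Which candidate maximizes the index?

After converting to SI:
  option D: E = 115.3 GPa, ρ = 4421 kg/m³
  option Q: E = 191.7 GPa, ρ = 7810 kg/m³
  option C: E = 46.47 GPa, ρ = 1787 kg/m³
  option W: E = 116.0 GPa, ρ = 8910 kg/m³
  option C: M = 3.81×10⁻³
  option D: M = 2.43×10⁻³
  option Q: M = 1.77×10⁻³
  option W: M = 1.21×10⁻³
Option C ranks first.

option C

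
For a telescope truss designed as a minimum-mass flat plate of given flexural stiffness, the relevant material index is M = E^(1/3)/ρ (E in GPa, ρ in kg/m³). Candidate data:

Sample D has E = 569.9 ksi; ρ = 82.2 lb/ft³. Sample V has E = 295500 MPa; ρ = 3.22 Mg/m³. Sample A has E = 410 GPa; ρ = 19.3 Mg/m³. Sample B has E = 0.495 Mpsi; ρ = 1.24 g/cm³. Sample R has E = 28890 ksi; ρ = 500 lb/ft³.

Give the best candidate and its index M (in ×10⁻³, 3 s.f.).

sample V, M = 2.07×10⁻³

In SI units:
  sample D: E = 3.929 GPa, ρ = 1317 kg/m³
  sample V: E = 295.5 GPa, ρ = 3220 kg/m³
  sample A: E = 410.0 GPa, ρ = 19300 kg/m³
  sample B: E = 3.413 GPa, ρ = 1240 kg/m³
  sample R: E = 199.2 GPa, ρ = 8009 kg/m³
  sample V: M = 2.07×10⁻³
  sample B: M = 1.21×10⁻³
  sample D: M = 1.20×10⁻³
  sample R: M = 0.729×10⁻³
  sample A: M = 0.385×10⁻³
Highest index: sample V.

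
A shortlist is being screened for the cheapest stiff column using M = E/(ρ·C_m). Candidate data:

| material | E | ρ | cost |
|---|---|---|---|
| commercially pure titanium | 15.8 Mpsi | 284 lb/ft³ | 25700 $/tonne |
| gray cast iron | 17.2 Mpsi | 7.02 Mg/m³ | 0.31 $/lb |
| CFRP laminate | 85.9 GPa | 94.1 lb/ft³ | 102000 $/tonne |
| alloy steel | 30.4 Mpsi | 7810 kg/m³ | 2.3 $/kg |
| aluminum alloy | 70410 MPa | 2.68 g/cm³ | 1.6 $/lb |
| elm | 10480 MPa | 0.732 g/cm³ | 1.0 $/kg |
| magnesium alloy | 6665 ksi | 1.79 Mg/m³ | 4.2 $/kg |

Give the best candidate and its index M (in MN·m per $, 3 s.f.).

Convert each candidate to consistent units, then evaluate M:
  commercially pure titanium: E = 108.9 GPa, ρ = 4549 kg/m³, cost = 25.70 $/kg
  gray cast iron: E = 118.6 GPa, ρ = 7020 kg/m³, cost = 0.6834 $/kg
  CFRP laminate: E = 85.90 GPa, ρ = 1507 kg/m³, cost = 102.0 $/kg
  alloy steel: E = 209.6 GPa, ρ = 7810 kg/m³, cost = 2.300 $/kg
  aluminum alloy: E = 70.41 GPa, ρ = 2680 kg/m³, cost = 3.527 $/kg
  elm: E = 10.48 GPa, ρ = 732.0 kg/m³, cost = 1.000 $/kg
  magnesium alloy: E = 45.95 GPa, ρ = 1790 kg/m³, cost = 4.200 $/kg
  gray cast iron: M = 24.7 MN·m per $
  elm: M = 14.3 MN·m per $
  alloy steel: M = 11.7 MN·m per $
  aluminum alloy: M = 7.45 MN·m per $
  magnesium alloy: M = 6.11 MN·m per $
  commercially pure titanium: M = 0.932 MN·m per $
  CFRP laminate: M = 0.559 MN·m per $
Gray cast iron ranks first.

gray cast iron, M = 24.7 MN·m per $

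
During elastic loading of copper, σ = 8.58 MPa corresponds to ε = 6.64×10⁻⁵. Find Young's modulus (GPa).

129 GPa

E = σ/ε = 8.58 MPa / 6.64×10⁻⁵ = 129200 MPa = 129 GPa.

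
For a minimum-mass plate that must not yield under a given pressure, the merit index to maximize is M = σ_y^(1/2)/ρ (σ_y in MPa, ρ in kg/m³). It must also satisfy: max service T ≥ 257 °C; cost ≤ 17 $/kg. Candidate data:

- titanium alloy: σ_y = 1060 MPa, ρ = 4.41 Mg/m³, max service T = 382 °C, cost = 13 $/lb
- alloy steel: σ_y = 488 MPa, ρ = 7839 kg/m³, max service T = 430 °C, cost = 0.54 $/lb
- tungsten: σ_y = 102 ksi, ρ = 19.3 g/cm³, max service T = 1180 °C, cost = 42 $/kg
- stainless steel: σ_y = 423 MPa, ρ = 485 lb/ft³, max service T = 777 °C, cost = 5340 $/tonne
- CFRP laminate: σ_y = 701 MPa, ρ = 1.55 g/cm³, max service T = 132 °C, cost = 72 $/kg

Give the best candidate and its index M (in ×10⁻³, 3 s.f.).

Screen on constraints: max service T ≥ 257 °C; cost ≤ 17 $/kg. Survivors: alloy steel, stainless steel.
Convert each candidate to consistent units, then evaluate M:
  alloy steel: σ_y = 488.0 MPa, ρ = 7839 kg/m³
  stainless steel: σ_y = 423.0 MPa, ρ = 7769 kg/m³
  alloy steel: M = 2.82×10⁻³
  stainless steel: M = 2.65×10⁻³
Highest index: alloy steel.

alloy steel, M = 2.82×10⁻³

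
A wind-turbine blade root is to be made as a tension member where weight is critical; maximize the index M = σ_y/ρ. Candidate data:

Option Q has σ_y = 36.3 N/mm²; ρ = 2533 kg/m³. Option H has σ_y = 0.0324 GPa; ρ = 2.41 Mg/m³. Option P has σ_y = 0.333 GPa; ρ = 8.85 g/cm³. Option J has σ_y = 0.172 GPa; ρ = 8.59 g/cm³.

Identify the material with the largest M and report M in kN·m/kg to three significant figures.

Normalizing units and computing the index:
  option Q: σ_y = 36.30 MPa, ρ = 2533 kg/m³
  option H: σ_y = 32.40 MPa, ρ = 2410 kg/m³
  option P: σ_y = 333.0 MPa, ρ = 8850 kg/m³
  option J: σ_y = 172.0 MPa, ρ = 8590 kg/m³
  option P: M = 37.6 kN·m/kg
  option J: M = 20.0 kN·m/kg
  option Q: M = 14.3 kN·m/kg
  option H: M = 13.4 kN·m/kg
Option P has the largest M.

option P, M = 37.6 kN·m/kg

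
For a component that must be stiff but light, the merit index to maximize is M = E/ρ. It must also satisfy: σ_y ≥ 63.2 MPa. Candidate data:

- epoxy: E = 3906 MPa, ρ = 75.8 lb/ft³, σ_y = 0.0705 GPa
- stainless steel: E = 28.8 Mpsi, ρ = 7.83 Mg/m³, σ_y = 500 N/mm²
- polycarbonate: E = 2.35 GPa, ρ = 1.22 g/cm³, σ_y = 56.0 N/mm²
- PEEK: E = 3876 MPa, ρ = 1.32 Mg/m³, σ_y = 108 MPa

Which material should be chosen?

stainless steel

Screen on constraints: σ_y ≥ 63.2 MPa. Survivors: epoxy, stainless steel, PEEK.
Putting every candidate on a common basis:
  epoxy: E = 3.906 GPa, ρ = 1214 kg/m³
  stainless steel: E = 198.6 GPa, ρ = 7830 kg/m³
  PEEK: E = 3.876 GPa, ρ = 1320 kg/m³
  stainless steel: M = 25.4 MN·m/kg
  epoxy: M = 3.22 MN·m/kg
  PEEK: M = 2.94 MN·m/kg
Stainless steel ranks first.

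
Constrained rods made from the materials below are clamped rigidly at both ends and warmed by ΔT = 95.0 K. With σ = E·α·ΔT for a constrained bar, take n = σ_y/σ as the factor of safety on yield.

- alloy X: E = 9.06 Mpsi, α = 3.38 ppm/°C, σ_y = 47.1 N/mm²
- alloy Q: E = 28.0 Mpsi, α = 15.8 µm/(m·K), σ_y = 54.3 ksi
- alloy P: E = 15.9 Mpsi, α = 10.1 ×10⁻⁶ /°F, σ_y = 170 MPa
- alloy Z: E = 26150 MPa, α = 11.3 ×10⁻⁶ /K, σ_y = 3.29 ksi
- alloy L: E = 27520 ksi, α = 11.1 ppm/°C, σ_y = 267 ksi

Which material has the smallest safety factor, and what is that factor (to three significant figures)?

With everything in SI (GPa, ×10⁻⁶/K, MPa):
  alloy X: E = 62.47, α = 3.38, σ_y = 47.10 → σ = 20.1 MPa, n = 2.35
  alloy Q: E = 193.1, α = 15.8, σ_y = 374.4 → σ = 290 MPa, n = 1.29
  alloy P: E = 109.6, α = 18.2, σ_y = 170.0 → σ = 189 MPa, n = 0.898
  alloy Z: E = 26.15, α = 11.3, σ_y = 22.68 → σ = 28.1 MPa, n = 0.808
  alloy L: E = 189.7, α = 11.1, σ_y = 1841 → σ = 200 MPa, n = 9.20
The minimum is alloy Z at n = 0.808.

alloy Z, n = 0.808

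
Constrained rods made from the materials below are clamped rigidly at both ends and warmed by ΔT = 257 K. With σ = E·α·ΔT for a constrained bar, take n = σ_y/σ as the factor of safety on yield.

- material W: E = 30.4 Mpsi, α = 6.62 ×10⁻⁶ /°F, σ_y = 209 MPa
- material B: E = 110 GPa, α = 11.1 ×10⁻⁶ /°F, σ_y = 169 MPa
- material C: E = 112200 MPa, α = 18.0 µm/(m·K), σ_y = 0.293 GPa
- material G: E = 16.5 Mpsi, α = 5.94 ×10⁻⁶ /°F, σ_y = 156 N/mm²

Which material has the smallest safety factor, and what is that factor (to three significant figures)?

Per material, after unit conversion:
  material W: E = 209.6, α = 11.9, σ_y = 209.0 → σ = 642 MPa, n = 0.326
  material B: E = 110.0, α = 20.0, σ_y = 169.0 → σ = 565 MPa, n = 0.299
  material C: E = 112.2, α = 18.0, σ_y = 293.0 → σ = 519 MPa, n = 0.565
  material G: E = 113.8, α = 10.7, σ_y = 156.0 → σ = 313 MPa, n = 0.499
Smallest n: material B with n = 0.299.

material B, n = 0.299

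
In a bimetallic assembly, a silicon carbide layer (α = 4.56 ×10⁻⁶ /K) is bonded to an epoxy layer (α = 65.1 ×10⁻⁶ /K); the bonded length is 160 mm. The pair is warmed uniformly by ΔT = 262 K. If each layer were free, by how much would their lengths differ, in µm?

2540 µm

Δα = |4.56 − 65.1|×10⁻⁶/K = 60.5×10⁻⁶/K.
ΔL_mismatch = Δα·L·ΔT = 60.5×10⁻⁶ × 160.0 mm × 262.0 K = 2540 µm.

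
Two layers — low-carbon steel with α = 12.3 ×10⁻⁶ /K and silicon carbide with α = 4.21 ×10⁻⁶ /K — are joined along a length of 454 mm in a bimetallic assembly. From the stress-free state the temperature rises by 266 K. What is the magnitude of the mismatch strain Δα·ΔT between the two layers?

Δα = |12.3 − 4.21|×10⁻⁶/K = 8.09×10⁻⁶/K.
Mismatch strain = Δα·ΔT = 8.09×10⁻⁶ × 266.0 = 2.15×10⁻³.

2.15×10⁻³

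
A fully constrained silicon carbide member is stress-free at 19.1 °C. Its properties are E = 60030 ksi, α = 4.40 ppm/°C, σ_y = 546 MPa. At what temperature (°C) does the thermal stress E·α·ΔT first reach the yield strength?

319 °C

E = 60030 ksi = 413.9 GPa.
E·α·ΔT = 546.0 MPa ⇒ ΔT = 546.0 / (413.9×10³ × 4.40×10⁻⁶) = 299.8 K.
T = 19.1 + 299.8 = 318.9 °C.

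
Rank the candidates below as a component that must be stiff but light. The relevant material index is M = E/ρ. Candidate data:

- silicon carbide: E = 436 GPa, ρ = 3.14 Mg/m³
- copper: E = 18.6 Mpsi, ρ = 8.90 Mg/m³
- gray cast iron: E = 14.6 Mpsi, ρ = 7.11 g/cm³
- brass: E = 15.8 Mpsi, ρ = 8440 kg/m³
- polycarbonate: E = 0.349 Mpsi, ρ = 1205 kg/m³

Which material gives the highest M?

silicon carbide

Putting every candidate on a common basis:
  silicon carbide: E = 436.0 GPa, ρ = 3140 kg/m³
  copper: E = 128.2 GPa, ρ = 8900 kg/m³
  gray cast iron: E = 100.7 GPa, ρ = 7110 kg/m³
  brass: E = 108.9 GPa, ρ = 8440 kg/m³
  polycarbonate: E = 2.406 GPa, ρ = 1205 kg/m³
  silicon carbide: M = 139 MN·m/kg
  copper: M = 14.4 MN·m/kg
  gray cast iron: M = 14.2 MN·m/kg
  brass: M = 12.9 MN·m/kg
  polycarbonate: M = 2.00 MN·m/kg
Silicon carbide ranks first.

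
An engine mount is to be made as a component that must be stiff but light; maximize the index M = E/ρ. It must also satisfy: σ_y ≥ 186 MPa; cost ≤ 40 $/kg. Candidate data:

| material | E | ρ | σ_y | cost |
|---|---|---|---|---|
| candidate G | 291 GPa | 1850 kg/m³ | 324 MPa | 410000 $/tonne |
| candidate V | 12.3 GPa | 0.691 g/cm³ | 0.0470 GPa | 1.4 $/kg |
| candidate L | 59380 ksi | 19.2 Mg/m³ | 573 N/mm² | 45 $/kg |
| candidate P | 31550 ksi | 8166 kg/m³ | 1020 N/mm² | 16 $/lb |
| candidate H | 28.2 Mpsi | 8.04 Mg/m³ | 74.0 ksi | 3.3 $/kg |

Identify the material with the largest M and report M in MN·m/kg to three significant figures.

Screen on constraints: σ_y ≥ 186 MPa; cost ≤ 40 $/kg. Survivors: candidate P, candidate H.
In SI units:
  candidate P: E = 217.5 GPa, ρ = 8166 kg/m³
  candidate H: E = 194.4 GPa, ρ = 8040 kg/m³
  candidate P: M = 26.6 MN·m/kg
  candidate H: M = 24.2 MN·m/kg
Highest index: candidate P.

candidate P, M = 26.6 MN·m/kg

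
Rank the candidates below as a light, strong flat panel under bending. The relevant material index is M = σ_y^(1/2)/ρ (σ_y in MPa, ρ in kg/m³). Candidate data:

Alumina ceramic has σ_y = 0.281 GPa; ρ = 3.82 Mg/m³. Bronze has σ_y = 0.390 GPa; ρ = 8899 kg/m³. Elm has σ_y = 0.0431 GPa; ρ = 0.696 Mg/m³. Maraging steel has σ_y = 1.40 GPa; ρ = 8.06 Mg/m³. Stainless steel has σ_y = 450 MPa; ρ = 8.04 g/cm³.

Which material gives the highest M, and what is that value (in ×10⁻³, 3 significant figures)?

elm, M = 9.43×10⁻³

Convert each candidate to consistent units, then evaluate M:
  alumina ceramic: σ_y = 281.0 MPa, ρ = 3820 kg/m³
  bronze: σ_y = 390.0 MPa, ρ = 8899 kg/m³
  elm: σ_y = 43.10 MPa, ρ = 696.0 kg/m³
  maraging steel: σ_y = 1400 MPa, ρ = 8060 kg/m³
  stainless steel: σ_y = 450.0 MPa, ρ = 8040 kg/m³
  elm: M = 9.43×10⁻³
  maraging steel: M = 4.64×10⁻³
  alumina ceramic: M = 4.39×10⁻³
  stainless steel: M = 2.64×10⁻³
  bronze: M = 2.22×10⁻³
Elm ranks first.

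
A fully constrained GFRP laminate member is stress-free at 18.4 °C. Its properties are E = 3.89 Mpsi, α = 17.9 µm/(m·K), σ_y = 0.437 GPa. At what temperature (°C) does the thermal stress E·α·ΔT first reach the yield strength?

929 °C

E = 3.89 Mpsi = 26.82 GPa.
σ_y = 0.437 GPa = 437.0 MPa.
E·α·ΔT = 437.0 MPa ⇒ ΔT = 437.0 / (26.82×10³ × 17.9×10⁻⁶) = 910.2 K.
T = 18.4 + 910.2 = 928.6 °C.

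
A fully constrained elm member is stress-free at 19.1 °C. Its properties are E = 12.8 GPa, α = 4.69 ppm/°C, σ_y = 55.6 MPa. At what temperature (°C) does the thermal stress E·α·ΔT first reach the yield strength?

945 °C

E·α·ΔT = 55.60 MPa ⇒ ΔT = 55.60 / (12.80×10³ × 4.69×10⁻⁶) = 926.2 K.
T = 19.1 + 926.2 = 945.3 °C.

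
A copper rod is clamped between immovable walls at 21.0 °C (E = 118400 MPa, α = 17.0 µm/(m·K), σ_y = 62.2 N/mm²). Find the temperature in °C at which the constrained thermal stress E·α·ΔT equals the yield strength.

51.9 °C

E = 118400 MPa = 118.4 GPa.
σ_y = 62.2 N/mm² = 62.20 MPa.
E·α·ΔT = 62.20 MPa ⇒ ΔT = 62.20 / (118.4×10³ × 17.0×10⁻⁶) = 30.90 K.
T = 21.0 + 30.90 = 51.90 °C.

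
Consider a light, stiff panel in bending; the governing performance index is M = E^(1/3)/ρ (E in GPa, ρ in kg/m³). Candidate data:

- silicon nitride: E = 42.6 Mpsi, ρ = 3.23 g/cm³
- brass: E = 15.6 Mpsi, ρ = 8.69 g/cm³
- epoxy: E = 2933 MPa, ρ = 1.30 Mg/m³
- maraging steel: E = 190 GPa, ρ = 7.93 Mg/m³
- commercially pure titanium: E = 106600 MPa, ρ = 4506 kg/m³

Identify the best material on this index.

Convert each candidate to consistent units, then evaluate M:
  silicon nitride: E = 293.7 GPa, ρ = 3230 kg/m³
  brass: E = 107.6 GPa, ρ = 8690 kg/m³
  epoxy: E = 2.933 GPa, ρ = 1300 kg/m³
  maraging steel: E = 190.0 GPa, ρ = 7930 kg/m³
  commercially pure titanium: E = 106.6 GPa, ρ = 4506 kg/m³
  silicon nitride: M = 2.06×10⁻³
  epoxy: M = 1.10×10⁻³
  commercially pure titanium: M = 1.05×10⁻³
  maraging steel: M = 0.725×10⁻³
  brass: M = 0.547×10⁻³
Highest index: silicon nitride.

silicon nitride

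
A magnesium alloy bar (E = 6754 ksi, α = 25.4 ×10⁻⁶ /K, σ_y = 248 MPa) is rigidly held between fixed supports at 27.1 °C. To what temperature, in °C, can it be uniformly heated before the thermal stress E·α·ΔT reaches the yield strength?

E = 6754 ksi = 46.57 GPa.
E·α·ΔT = 248.0 MPa ⇒ ΔT = 248.0 / (46.57×10³ × 25.4×10⁻⁶) = 209.7 K.
T = 27.1 + 209.7 = 236.8 °C.

237 °C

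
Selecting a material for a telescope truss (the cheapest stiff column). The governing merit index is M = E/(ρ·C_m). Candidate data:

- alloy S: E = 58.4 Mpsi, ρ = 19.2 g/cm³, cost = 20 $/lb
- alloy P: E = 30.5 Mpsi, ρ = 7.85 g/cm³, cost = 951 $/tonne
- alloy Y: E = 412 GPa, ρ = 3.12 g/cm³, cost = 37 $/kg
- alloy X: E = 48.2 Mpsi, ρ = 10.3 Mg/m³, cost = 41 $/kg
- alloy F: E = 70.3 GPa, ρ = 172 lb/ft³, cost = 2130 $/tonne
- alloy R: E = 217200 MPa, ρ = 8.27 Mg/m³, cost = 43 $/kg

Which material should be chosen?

alloy P

Putting every candidate on a common basis:
  alloy S: E = 402.7 GPa, ρ = 19200 kg/m³, cost = 44.09 $/kg
  alloy P: E = 210.3 GPa, ρ = 7850 kg/m³, cost = 0.9510 $/kg
  alloy Y: E = 412.0 GPa, ρ = 3120 kg/m³, cost = 37.00 $/kg
  alloy X: E = 332.3 GPa, ρ = 10300 kg/m³, cost = 41.00 $/kg
  alloy F: E = 70.30 GPa, ρ = 2755 kg/m³, cost = 2.130 $/kg
  alloy R: E = 217.2 GPa, ρ = 8270 kg/m³, cost = 43.00 $/kg
  alloy P: M = 28.2 MN·m per $
  alloy F: M = 12.0 MN·m per $
  alloy Y: M = 3.57 MN·m per $
  alloy X: M = 0.787 MN·m per $
  alloy R: M = 0.611 MN·m per $
  alloy S: M = 0.476 MN·m per $
Alloy P ranks first.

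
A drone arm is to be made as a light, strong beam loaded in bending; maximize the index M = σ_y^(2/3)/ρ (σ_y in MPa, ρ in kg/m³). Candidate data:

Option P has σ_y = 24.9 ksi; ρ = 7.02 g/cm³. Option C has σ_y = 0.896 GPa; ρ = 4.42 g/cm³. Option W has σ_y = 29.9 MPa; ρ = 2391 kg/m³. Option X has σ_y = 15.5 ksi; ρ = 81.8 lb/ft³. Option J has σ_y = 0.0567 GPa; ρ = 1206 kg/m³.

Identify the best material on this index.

option C

In SI units:
  option P: σ_y = 171.7 MPa, ρ = 7020 kg/m³
  option C: σ_y = 896.0 MPa, ρ = 4420 kg/m³
  option W: σ_y = 29.90 MPa, ρ = 2391 kg/m³
  option X: σ_y = 106.9 MPa, ρ = 1310 kg/m³
  option J: σ_y = 56.70 MPa, ρ = 1206 kg/m³
  option C: M = 21.0×10⁻³
  option X: M = 17.2×10⁻³
  option J: M = 12.2×10⁻³
  option P: M = 4.40×10⁻³
  option W: M = 4.03×10⁻³
The maximum is for option C.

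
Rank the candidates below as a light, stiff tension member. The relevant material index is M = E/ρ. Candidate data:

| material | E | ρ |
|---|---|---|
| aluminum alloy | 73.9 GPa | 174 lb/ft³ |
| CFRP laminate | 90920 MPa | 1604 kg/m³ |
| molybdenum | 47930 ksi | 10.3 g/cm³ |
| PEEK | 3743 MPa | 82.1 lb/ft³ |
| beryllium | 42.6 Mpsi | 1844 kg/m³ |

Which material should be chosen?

After converting to SI:
  aluminum alloy: E = 73.90 GPa, ρ = 2787 kg/m³
  CFRP laminate: E = 90.92 GPa, ρ = 1604 kg/m³
  molybdenum: E = 330.5 GPa, ρ = 10300 kg/m³
  PEEK: E = 3.743 GPa, ρ = 1315 kg/m³
  beryllium: E = 293.7 GPa, ρ = 1844 kg/m³
  beryllium: M = 159 MN·m/kg
  CFRP laminate: M = 56.7 MN·m/kg
  molybdenum: M = 32.1 MN·m/kg
  aluminum alloy: M = 26.5 MN·m/kg
  PEEK: M = 2.85 MN·m/kg
Highest index: beryllium.

beryllium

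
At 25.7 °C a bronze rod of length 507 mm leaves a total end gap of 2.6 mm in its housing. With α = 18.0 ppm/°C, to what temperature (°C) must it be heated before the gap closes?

311 °C

α·L₀·ΔT = 2.6 mm ⇒ ΔT = 2.6 / (18.0×10⁻⁶ × 507.0) = 284.9 K.
T = 25.7 + 284.9 = 310.6 °C.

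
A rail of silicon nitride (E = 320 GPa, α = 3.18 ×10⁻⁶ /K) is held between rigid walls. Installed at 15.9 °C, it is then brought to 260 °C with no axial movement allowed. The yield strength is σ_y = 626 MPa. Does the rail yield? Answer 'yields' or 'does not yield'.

does not yield

ΔT = 244.1 K. Constrained thermal stress σ = E·α·ΔT = 320.0×10³ MPa × 3.18×10⁻⁶ × 244.1 = 248 MPa (compressive).
Compare to σ_y = 626 MPa: σ < σ_y, so it does not yield.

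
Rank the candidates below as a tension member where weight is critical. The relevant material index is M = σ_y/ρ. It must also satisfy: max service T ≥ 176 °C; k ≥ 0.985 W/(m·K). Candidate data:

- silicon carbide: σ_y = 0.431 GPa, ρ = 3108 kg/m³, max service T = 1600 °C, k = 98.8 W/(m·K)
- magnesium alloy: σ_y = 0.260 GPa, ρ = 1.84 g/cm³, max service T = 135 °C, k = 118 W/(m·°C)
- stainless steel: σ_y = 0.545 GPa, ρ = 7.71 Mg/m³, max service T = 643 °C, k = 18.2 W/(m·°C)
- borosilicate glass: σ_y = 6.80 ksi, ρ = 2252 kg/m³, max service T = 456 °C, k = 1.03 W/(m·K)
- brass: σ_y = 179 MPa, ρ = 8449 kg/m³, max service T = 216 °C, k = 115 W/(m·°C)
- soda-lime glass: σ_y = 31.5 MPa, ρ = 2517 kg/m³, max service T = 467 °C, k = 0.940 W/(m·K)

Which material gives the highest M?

Screen on constraints: max service T ≥ 176 °C; k ≥ 0.985 W/(m·K). Survivors: silicon carbide, stainless steel, borosilicate glass, brass.
After converting to SI:
  silicon carbide: σ_y = 431.0 MPa, ρ = 3108 kg/m³
  stainless steel: σ_y = 545.0 MPa, ρ = 7710 kg/m³
  borosilicate glass: σ_y = 46.88 MPa, ρ = 2252 kg/m³
  brass: σ_y = 179.0 MPa, ρ = 8449 kg/m³
  silicon carbide: M = 139 kN·m/kg
  stainless steel: M = 70.7 kN·m/kg
  brass: M = 21.2 kN·m/kg
  borosilicate glass: M = 20.8 kN·m/kg
Silicon carbide has the largest M.

silicon carbide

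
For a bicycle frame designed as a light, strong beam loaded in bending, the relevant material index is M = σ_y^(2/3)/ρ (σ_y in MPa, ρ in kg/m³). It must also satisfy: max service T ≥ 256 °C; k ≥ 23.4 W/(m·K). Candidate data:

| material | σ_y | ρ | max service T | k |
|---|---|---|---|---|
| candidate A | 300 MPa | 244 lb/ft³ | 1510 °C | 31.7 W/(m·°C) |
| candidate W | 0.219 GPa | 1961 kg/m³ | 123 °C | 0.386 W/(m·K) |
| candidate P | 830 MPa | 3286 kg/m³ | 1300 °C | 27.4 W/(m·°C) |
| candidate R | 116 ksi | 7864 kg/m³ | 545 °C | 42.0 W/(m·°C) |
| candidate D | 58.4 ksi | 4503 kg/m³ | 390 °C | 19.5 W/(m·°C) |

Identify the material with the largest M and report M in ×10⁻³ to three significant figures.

candidate P, M = 26.9×10⁻³

Screen on constraints: max service T ≥ 256 °C; k ≥ 23.4 W/(m·K). Survivors: candidate A, candidate P, candidate R.
Convert each candidate to consistent units, then evaluate M:
  candidate A: σ_y = 300.0 MPa, ρ = 3909 kg/m³
  candidate P: σ_y = 830.0 MPa, ρ = 3286 kg/m³
  candidate R: σ_y = 799.8 MPa, ρ = 7864 kg/m³
  candidate P: M = 26.9×10⁻³
  candidate A: M = 11.5×10⁻³
  candidate R: M = 11.0×10⁻³
Candidate P has the largest M.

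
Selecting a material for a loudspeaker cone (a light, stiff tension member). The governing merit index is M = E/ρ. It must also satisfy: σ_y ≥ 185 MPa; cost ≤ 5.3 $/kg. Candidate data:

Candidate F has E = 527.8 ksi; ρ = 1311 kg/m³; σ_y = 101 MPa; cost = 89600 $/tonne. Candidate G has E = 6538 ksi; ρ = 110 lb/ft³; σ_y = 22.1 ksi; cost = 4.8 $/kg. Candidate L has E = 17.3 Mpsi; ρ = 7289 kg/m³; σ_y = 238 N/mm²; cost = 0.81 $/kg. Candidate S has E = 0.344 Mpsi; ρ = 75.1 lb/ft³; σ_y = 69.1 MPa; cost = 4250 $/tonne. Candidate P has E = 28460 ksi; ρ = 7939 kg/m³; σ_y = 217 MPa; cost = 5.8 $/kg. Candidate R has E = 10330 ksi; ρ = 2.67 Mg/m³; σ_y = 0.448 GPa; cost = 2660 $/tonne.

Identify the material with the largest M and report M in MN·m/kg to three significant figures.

candidate R, M = 26.7 MN·m/kg

Screen on constraints: σ_y ≥ 185 MPa; cost ≤ 5.3 $/kg. Survivors: candidate L, candidate R.
In SI units:
  candidate L: E = 119.3 GPa, ρ = 7289 kg/m³
  candidate R: E = 71.22 GPa, ρ = 2670 kg/m³
  candidate R: M = 26.7 MN·m/kg
  candidate L: M = 16.4 MN·m/kg
The maximum is for candidate R.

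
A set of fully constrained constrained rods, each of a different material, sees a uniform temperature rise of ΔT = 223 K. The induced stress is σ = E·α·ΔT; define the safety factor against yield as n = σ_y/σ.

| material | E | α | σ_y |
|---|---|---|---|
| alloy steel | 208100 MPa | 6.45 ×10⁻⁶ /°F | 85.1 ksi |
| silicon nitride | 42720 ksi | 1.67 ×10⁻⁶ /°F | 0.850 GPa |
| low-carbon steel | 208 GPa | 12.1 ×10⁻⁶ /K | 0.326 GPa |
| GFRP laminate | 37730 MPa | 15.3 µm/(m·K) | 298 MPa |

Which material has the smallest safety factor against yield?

Converting E to GPa, α to ×10⁻⁶/K, σ_y to MPa, then σ and n for each:
  alloy steel: E = 208.1, α = 11.6, σ_y = 586.7 → σ = 539 MPa, n = 1.09
  silicon nitride: E = 294.5, α = 3.01, σ_y = 850.0 → σ = 197 MPa, n = 4.31
  low-carbon steel: E = 208.0, α = 12.1, σ_y = 326.0 → σ = 561 MPa, n = 0.581
  GFRP laminate: E = 37.73, α = 15.3, σ_y = 298.0 → σ = 129 MPa, n = 2.31
Low-carbon steel has the lowest safety factor, n = 0.581.

low-carbon steel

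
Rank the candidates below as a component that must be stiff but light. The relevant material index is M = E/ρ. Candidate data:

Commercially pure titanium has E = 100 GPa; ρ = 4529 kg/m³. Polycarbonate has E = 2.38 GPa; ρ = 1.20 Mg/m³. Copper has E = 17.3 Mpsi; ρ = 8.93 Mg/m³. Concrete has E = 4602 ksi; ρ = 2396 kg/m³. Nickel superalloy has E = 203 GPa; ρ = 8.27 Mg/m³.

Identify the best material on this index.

nickel superalloy

Putting every candidate on a common basis:
  commercially pure titanium: E = 100.0 GPa, ρ = 4529 kg/m³
  polycarbonate: E = 2.380 GPa, ρ = 1200 kg/m³
  copper: E = 119.3 GPa, ρ = 8930 kg/m³
  concrete: E = 31.73 GPa, ρ = 2396 kg/m³
  nickel superalloy: E = 203.0 GPa, ρ = 8270 kg/m³
  nickel superalloy: M = 24.5 MN·m/kg
  commercially pure titanium: M = 22.1 MN·m/kg
  copper: M = 13.4 MN·m/kg
  concrete: M = 13.2 MN·m/kg
  polycarbonate: M = 1.98 MN·m/kg
The maximum is for nickel superalloy.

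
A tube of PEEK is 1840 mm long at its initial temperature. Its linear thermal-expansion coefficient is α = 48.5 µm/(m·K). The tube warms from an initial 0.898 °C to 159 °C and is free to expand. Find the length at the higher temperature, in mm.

ΔT = 159 − 0.898 = 158.1 K.
ΔL = α·L₀·ΔT = 48.5×10⁻⁶ × 1840 mm × 158.1 K = 14.1 mm.
L = L₀ + ΔL = 1840 + 14.1 = 1854.1 mm.

1854.1 mm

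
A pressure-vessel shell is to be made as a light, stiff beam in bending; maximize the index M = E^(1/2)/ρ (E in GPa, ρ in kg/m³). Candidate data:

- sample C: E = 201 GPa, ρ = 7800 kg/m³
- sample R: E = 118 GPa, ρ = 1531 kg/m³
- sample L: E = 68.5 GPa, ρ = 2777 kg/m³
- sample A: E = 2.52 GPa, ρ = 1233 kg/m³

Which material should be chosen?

sample R

Per-candidate index values:
  sample R: M = 7.10×10⁻³
  sample L: M = 2.98×10⁻³
  sample C: M = 1.82×10⁻³
  sample A: M = 1.29×10⁻³
The maximum is for sample R.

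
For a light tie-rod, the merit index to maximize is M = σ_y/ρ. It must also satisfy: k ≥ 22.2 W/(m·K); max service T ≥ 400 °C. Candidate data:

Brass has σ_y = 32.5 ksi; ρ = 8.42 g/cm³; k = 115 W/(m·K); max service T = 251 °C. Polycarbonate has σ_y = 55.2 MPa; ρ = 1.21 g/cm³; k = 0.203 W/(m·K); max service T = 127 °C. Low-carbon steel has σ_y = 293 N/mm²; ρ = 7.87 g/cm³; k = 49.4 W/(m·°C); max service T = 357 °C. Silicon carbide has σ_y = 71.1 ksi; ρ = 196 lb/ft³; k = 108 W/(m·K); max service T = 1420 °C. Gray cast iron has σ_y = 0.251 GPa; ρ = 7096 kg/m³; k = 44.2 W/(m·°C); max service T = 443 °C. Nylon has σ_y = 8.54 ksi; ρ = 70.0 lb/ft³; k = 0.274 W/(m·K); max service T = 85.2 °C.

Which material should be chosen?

silicon carbide

Screen on constraints: k ≥ 22.2 W/(m·K); max service T ≥ 400 °C. Survivors: silicon carbide, gray cast iron.
In SI units:
  silicon carbide: σ_y = 490.2 MPa, ρ = 3140 kg/m³
  gray cast iron: σ_y = 251.0 MPa, ρ = 7096 kg/m³
  silicon carbide: M = 156 kN·m/kg
  gray cast iron: M = 35.4 kN·m/kg
Silicon carbide has the largest M.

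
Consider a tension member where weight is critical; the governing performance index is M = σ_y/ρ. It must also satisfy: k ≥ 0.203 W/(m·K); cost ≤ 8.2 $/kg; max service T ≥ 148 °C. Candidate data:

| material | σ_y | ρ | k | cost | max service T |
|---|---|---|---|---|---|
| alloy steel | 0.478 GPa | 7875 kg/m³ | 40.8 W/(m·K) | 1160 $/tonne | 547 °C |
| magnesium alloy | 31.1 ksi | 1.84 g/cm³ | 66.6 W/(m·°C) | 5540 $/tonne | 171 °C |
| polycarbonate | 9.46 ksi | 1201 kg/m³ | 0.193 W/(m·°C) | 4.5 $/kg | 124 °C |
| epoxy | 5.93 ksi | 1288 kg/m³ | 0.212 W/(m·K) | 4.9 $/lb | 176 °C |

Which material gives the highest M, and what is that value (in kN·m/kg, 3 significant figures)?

magnesium alloy, M = 117 kN·m/kg

Screen on constraints: k ≥ 0.203 W/(m·K); cost ≤ 8.2 $/kg; max service T ≥ 148 °C. Survivors: alloy steel, magnesium alloy.
Normalizing units and computing the index:
  alloy steel: σ_y = 478.0 MPa, ρ = 7875 kg/m³
  magnesium alloy: σ_y = 214.4 MPa, ρ = 1840 kg/m³
  magnesium alloy: M = 117 kN·m/kg
  alloy steel: M = 60.7 kN·m/kg
Magnesium alloy has the largest M.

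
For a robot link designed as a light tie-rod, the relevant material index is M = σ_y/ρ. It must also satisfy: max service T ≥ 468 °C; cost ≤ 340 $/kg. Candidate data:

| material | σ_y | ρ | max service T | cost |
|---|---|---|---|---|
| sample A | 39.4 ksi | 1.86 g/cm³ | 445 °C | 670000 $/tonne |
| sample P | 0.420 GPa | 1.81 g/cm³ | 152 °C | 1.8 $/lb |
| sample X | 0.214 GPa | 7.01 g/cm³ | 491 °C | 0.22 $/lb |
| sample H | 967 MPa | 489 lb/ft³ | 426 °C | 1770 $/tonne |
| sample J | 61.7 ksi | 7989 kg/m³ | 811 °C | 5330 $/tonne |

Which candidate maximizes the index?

Screen on constraints: max service T ≥ 468 °C; cost ≤ 340 $/kg. Survivors: sample X, sample J.
Putting every candidate on a common basis:
  sample X: σ_y = 214.0 MPa, ρ = 7010 kg/m³
  sample J: σ_y = 425.4 MPa, ρ = 7989 kg/m³
  sample J: M = 53.2 kN·m/kg
  sample X: M = 30.5 kN·m/kg
Sample J has the largest M.

sample J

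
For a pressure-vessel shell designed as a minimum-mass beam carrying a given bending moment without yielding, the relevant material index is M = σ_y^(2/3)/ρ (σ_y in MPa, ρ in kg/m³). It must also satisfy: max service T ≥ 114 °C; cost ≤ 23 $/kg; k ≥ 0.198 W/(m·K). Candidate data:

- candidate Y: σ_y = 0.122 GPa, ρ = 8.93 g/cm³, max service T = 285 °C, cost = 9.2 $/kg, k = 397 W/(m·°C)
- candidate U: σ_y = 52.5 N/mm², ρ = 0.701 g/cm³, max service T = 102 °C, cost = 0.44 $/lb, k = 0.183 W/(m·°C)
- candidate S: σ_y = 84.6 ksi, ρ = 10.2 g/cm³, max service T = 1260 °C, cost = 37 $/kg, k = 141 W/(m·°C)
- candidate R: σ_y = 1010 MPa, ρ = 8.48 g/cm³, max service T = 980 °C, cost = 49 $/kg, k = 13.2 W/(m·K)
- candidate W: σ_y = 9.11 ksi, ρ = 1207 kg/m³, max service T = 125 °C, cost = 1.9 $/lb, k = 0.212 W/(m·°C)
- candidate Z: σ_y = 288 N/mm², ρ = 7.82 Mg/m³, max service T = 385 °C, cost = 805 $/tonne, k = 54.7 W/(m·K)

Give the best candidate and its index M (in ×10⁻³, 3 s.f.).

Screen on constraints: max service T ≥ 114 °C; cost ≤ 23 $/kg; k ≥ 0.198 W/(m·K). Survivors: candidate Y, candidate W, candidate Z.
After converting to SI:
  candidate Y: σ_y = 122.0 MPa, ρ = 8930 kg/m³
  candidate W: σ_y = 62.81 MPa, ρ = 1207 kg/m³
  candidate Z: σ_y = 288.0 MPa, ρ = 7820 kg/m³
  candidate W: M = 13.1×10⁻³
  candidate Z: M = 5.58×10⁻³
  candidate Y: M = 2.75×10⁻³
Candidate W has the largest M.

candidate W, M = 13.1×10⁻³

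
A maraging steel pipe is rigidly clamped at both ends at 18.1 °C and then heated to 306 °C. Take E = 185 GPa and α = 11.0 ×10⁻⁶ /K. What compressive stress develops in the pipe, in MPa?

ΔT = 287.9 K. Constrained thermal stress σ = E·α·ΔT = 185.0×10³ MPa × 11.0×10⁻⁶ × 287.9 = 586 MPa (compressive).

586 MPa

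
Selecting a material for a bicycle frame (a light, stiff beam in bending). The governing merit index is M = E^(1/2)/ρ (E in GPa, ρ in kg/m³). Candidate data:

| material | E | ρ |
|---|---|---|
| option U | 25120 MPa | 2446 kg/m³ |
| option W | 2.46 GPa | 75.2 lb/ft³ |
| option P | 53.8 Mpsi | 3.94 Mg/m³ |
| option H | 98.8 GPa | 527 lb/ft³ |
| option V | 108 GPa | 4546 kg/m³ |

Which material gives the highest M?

option P

After converting to SI:
  option U: E = 25.12 GPa, ρ = 2446 kg/m³
  option W: E = 2.460 GPa, ρ = 1205 kg/m³
  option P: E = 370.9 GPa, ρ = 3940 kg/m³
  option H: E = 98.80 GPa, ρ = 8442 kg/m³
  option V: E = 108.0 GPa, ρ = 4546 kg/m³
  option P: M = 4.89×10⁻³
  option V: M = 2.29×10⁻³
  option U: M = 2.05×10⁻³
  option W: M = 1.30×10⁻³
  option H: M = 1.18×10⁻³
Option P has the largest M.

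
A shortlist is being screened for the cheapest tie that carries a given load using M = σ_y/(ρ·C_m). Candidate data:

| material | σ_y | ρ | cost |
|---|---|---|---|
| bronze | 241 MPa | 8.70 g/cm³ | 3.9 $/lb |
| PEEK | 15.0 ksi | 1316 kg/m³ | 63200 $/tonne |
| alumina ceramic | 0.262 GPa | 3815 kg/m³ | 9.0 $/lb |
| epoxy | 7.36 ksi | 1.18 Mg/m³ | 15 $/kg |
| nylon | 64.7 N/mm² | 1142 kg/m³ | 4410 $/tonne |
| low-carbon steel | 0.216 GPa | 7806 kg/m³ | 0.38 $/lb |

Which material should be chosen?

After converting to SI:
  bronze: σ_y = 241.0 MPa, ρ = 8700 kg/m³, cost = 8.598 $/kg
  PEEK: σ_y = 103.4 MPa, ρ = 1316 kg/m³, cost = 63.20 $/kg
  alumina ceramic: σ_y = 262.0 MPa, ρ = 3815 kg/m³, cost = 19.84 $/kg
  epoxy: σ_y = 50.75 MPa, ρ = 1180 kg/m³, cost = 15.00 $/kg
  nylon: σ_y = 64.70 MPa, ρ = 1142 kg/m³, cost = 4.410 $/kg
  low-carbon steel: σ_y = 216.0 MPa, ρ = 7806 kg/m³, cost = 0.8377 $/kg
  low-carbon steel: M = 33.0 kN·m per $
  nylon: M = 12.8 kN·m per $
  alumina ceramic: M = 3.46 kN·m per $
  bronze: M = 3.22 kN·m per $
  epoxy: M = 2.87 kN·m per $
  PEEK: M = 1.24 kN·m per $
Low-carbon steel has the largest M.

low-carbon steel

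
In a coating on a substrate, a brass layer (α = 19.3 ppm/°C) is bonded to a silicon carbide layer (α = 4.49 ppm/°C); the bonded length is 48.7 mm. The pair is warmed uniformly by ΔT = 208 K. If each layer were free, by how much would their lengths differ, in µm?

Δα = |19.3 − 4.49|×10⁻⁶/K = 14.8×10⁻⁶/K.
ΔL_mismatch = Δα·L·ΔT = 14.8×10⁻⁶ × 48.7 mm × 208.0 K = 150 µm.

150 µm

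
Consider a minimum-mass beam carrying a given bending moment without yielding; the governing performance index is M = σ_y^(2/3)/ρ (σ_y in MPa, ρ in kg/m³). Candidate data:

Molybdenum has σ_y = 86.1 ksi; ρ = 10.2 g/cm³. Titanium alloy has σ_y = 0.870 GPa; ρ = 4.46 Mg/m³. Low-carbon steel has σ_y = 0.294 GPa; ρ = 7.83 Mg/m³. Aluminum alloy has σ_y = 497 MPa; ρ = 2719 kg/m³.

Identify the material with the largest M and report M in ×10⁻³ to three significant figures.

aluminum alloy, M = 23.1×10⁻³

Putting every candidate on a common basis:
  molybdenum: σ_y = 593.6 MPa, ρ = 10200 kg/m³
  titanium alloy: σ_y = 870.0 MPa, ρ = 4460 kg/m³
  low-carbon steel: σ_y = 294.0 MPa, ρ = 7830 kg/m³
  aluminum alloy: σ_y = 497.0 MPa, ρ = 2719 kg/m³
  aluminum alloy: M = 23.1×10⁻³
  titanium alloy: M = 20.4×10⁻³
  molybdenum: M = 6.92×10⁻³
  low-carbon steel: M = 5.65×10⁻³
The maximum is for aluminum alloy.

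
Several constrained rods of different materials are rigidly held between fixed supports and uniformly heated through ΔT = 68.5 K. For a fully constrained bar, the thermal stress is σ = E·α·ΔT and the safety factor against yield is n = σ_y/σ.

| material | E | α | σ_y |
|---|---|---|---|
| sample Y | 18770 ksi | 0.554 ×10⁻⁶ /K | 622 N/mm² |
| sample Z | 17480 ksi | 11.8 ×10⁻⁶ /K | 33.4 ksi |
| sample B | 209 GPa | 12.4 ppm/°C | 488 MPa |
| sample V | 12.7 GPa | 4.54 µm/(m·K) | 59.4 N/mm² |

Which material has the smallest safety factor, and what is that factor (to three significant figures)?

In consistent units (E in GPa, α in ×10⁻⁶/K, σ_y in MPa):
  sample Y: E = 129.4, α = 0.554, σ_y = 622.0 → σ = 4.91 MPa, n = 127
  sample Z: E = 120.5, α = 11.8, σ_y = 230.3 → σ = 97.4 MPa, n = 2.36
  sample B: E = 209.0, α = 12.4, σ_y = 488.0 → σ = 178 MPa, n = 2.75
  sample V: E = 12.70, α = 4.54, σ_y = 59.40 → σ = 3.95 MPa, n = 15.0
Sample Z has the lowest safety factor, n = 2.36.

sample Z, n = 2.36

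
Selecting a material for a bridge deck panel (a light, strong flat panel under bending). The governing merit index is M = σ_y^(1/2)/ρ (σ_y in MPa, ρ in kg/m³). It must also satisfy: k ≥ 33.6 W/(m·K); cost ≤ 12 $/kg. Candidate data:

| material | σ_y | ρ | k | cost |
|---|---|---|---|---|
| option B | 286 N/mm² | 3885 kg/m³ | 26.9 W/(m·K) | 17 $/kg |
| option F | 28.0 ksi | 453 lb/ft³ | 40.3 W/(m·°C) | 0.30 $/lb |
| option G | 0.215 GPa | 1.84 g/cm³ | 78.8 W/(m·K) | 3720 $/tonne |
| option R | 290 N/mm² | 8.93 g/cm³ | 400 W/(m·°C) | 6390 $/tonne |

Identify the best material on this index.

Screen on constraints: k ≥ 33.6 W/(m·K); cost ≤ 12 $/kg. Survivors: option F, option G, option R.
Convert each candidate to consistent units, then evaluate M:
  option F: σ_y = 193.1 MPa, ρ = 7256 kg/m³
  option G: σ_y = 215.0 MPa, ρ = 1840 kg/m³
  option R: σ_y = 290.0 MPa, ρ = 8930 kg/m³
  option G: M = 7.97×10⁻³
  option F: M = 1.91×10⁻³
  option R: M = 1.91×10⁻³
The maximum is for option G.

option G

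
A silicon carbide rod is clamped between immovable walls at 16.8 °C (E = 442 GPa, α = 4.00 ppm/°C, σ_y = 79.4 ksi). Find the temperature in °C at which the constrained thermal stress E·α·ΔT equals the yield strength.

326 °C

σ_y = 79.4 ksi = 547.4 MPa.
E·α·ΔT = 547.4 MPa ⇒ ΔT = 547.4 / (442.0×10³ × 4.00×10⁻⁶) = 309.6 K.
T = 16.8 + 309.6 = 326.4 °C.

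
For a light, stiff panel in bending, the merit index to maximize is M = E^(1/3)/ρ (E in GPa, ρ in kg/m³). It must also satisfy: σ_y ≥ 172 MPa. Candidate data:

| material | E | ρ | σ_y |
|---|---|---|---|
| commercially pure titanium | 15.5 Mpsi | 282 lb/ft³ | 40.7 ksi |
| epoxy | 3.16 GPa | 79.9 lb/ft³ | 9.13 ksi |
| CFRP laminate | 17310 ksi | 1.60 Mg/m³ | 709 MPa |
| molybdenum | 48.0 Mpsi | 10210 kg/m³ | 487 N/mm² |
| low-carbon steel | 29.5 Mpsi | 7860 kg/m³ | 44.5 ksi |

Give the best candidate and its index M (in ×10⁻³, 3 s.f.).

CFRP laminate, M = 3.08×10⁻³

Screen on constraints: σ_y ≥ 172 MPa. Survivors: commercially pure titanium, CFRP laminate, molybdenum, low-carbon steel.
Putting every candidate on a common basis:
  commercially pure titanium: E = 106.9 GPa, ρ = 4517 kg/m³
  CFRP laminate: E = 119.3 GPa, ρ = 1600 kg/m³
  molybdenum: E = 330.9 GPa, ρ = 10210 kg/m³
  low-carbon steel: E = 203.4 GPa, ρ = 7860 kg/m³
  CFRP laminate: M = 3.08×10⁻³
  commercially pure titanium: M = 1.05×10⁻³
  low-carbon steel: M = 0.748×10⁻³
  molybdenum: M = 0.677×10⁻³
CFRP laminate has the largest M.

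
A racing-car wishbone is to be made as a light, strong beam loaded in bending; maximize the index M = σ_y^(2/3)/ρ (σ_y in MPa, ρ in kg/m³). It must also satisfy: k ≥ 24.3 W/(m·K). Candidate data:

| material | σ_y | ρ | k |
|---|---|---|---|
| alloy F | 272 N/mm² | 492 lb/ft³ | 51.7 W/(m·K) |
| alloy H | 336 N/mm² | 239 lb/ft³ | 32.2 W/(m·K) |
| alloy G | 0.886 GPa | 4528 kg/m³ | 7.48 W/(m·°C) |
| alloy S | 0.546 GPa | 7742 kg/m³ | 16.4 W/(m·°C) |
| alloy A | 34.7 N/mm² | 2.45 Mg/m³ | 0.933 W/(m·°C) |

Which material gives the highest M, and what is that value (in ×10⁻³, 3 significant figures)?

alloy H, M = 12.6×10⁻³

Screen on constraints: k ≥ 24.3 W/(m·K). Survivors: alloy F, alloy H.
In SI units:
  alloy F: σ_y = 272.0 MPa, ρ = 7881 kg/m³
  alloy H: σ_y = 336.0 MPa, ρ = 3828 kg/m³
  alloy H: M = 12.6×10⁻³
  alloy F: M = 5.33×10⁻³
Alloy H has the largest M.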